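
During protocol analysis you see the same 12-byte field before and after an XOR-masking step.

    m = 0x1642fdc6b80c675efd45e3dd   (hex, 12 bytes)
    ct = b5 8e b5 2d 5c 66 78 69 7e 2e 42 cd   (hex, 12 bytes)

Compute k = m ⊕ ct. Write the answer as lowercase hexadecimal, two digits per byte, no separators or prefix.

a3cc48ebe46a1f37836ba110

Since ct = m ⊕ k, XORing both sides with m gives k = m ⊕ ct.
16 xor b5 = a3
42 xor 8e = cc
fd xor b5 = 48
c6 xor 2d = eb
b8 xor 5c = e4
0c xor 66 = 6a
67 xor 78 = 1f
5e xor 69 = 37
fd xor 7e = 83
45 xor 2e = 6b
e3 xor 42 = a1
dd xor cd = 10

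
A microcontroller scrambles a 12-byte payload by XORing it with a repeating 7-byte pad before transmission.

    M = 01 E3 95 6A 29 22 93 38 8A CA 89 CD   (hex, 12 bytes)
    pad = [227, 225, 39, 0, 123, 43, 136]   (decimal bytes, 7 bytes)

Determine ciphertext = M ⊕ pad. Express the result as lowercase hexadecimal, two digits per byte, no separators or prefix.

e202b26a52091bdb6bed89b6

The 7-byte key repeats, so the effective keystream is e3 e1 27 00 7b 2b 88 e3 e1 27 00 7b.
byte 0:   1 ^ 227 = 226
byte 1: 227 ^ 225 =   2
byte 2: 149 ^  39 = 178
byte 3: 106 ^   0 = 106
byte 4:  41 ^ 123 =  82
byte 5:  34 ^  43 =   9
byte 6: 147 ^ 136 =  27
byte 7:  56 ^ 227 = 219
byte 8: 138 ^ 225 = 107
byte 9: 202 ^  39 = 237
byte 10: 137 ^   0 = 137
byte 11: 205 ^ 123 = 182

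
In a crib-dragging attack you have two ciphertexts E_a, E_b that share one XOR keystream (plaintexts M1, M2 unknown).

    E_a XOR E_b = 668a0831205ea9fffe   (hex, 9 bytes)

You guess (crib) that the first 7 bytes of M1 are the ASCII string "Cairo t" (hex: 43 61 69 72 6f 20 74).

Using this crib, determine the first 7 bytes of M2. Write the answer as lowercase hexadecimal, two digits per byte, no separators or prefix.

25eb61434f7edd

Since E_a ⊕ E_b = M1 ⊕ M2, XORing with the guessed M1 bytes yields the corresponding M2 bytes: M2 = (E_a ⊕ E_b) ⊕ M1.
66 ⊕ 43 = 25
8a ⊕ 61 = eb
08 ⊕ 69 = 61
31 ⊕ 72 = 43
20 ⊕ 6f = 4f
5e ⊕ 20 = 7e
a9 ⊕ 74 = dd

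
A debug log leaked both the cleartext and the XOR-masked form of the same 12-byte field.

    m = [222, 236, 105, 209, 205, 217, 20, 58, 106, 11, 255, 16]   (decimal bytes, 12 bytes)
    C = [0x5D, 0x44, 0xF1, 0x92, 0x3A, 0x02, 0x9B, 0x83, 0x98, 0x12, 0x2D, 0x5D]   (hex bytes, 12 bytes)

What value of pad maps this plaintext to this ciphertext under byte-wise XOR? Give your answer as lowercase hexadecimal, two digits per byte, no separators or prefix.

Since C = m ⊕ pad, XORing both sides with m gives pad = m ⊕ C.
11011110 XOR 01011101 = 10000011
11101100 XOR 01000100 = 10101000
01101001 XOR 11110001 = 10011000
11010001 XOR 10010010 = 01000011
11001101 XOR 00111010 = 11110111
11011001 XOR 00000010 = 11011011
00010100 XOR 10011011 = 10001111
00111010 XOR 10000011 = 10111001
01101010 XOR 10011000 = 11110010
00001011 XOR 00010010 = 00011001
11111111 XOR 00101101 = 11010010
00010000 XOR 01011101 = 01001101

83a89843f7db8fb9f219d24d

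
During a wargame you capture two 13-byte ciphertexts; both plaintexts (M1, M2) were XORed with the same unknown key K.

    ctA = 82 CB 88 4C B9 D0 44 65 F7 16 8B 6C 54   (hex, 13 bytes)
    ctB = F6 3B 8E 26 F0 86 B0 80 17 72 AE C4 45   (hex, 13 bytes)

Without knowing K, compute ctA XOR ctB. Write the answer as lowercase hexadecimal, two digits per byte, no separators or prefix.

74f0066a4956f4e5e06425a811

ctA ⊕ ctB = (M1 ⊕ K) ⊕ (M2 ⊕ K) = M1 ⊕ M2 — the shared key cancels under XOR.
byte 0: 82 ⊕ f6 = 74
byte 1: cb ⊕ 3b = f0
byte 2: 88 ⊕ 8e = 06
byte 3: 4c ⊕ 26 = 6a
byte 4: b9 ⊕ f0 = 49
byte 5: d0 ⊕ 86 = 56
byte 6: 44 ⊕ b0 = f4
byte 7: 65 ⊕ 80 = e5
byte 8: f7 ⊕ 17 = e0
byte 9: 16 ⊕ 72 = 64
byte 10: 8b ⊕ ae = 25
byte 11: 6c ⊕ c4 = a8
byte 12: 54 ⊕ 45 = 11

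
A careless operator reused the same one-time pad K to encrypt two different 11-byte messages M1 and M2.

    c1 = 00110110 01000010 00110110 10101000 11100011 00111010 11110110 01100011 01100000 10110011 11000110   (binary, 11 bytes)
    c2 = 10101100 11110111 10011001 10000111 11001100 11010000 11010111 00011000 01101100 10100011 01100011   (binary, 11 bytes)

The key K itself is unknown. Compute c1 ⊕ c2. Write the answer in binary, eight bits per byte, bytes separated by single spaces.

10011010 10110101 10101111 00101111 00101111 11101010 00100001 01111011 00001100 00010000 10100101

c1 ⊕ c2 = (M1 ⊕ K) ⊕ (M2 ⊕ K) = M1 ⊕ M2 — the shared key cancels under XOR.
00110110 ⊕ 10101100 = 10011010
01000010 ⊕ 11110111 = 10110101
00110110 ⊕ 10011001 = 10101111
10101000 ⊕ 10000111 = 00101111
11100011 ⊕ 11001100 = 00101111
00111010 ⊕ 11010000 = 11101010
11110110 ⊕ 11010111 = 00100001
01100011 ⊕ 00011000 = 01111011
01100000 ⊕ 01101100 = 00001100
10110011 ⊕ 10100011 = 00010000
11000110 ⊕ 01100011 = 10100101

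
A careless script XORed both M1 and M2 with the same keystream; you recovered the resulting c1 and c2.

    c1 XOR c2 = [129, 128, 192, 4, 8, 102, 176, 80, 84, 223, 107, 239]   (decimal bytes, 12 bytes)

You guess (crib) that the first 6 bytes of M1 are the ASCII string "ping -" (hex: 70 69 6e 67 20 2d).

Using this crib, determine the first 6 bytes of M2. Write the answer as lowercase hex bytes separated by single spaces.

Since c1 ⊕ c2 = M1 ⊕ M2, XORing with the guessed M1 bytes yields the corresponding M2 bytes: M2 = (c1 ⊕ c2) ⊕ M1.
byte 0: 81 ^ 70 = f1
byte 1: 80 ^ 69 = e9
byte 2: c0 ^ 6e = ae
byte 3: 04 ^ 67 = 63
byte 4: 08 ^ 20 = 28
byte 5: 66 ^ 2d = 4b

f1 e9 ae 63 28 4b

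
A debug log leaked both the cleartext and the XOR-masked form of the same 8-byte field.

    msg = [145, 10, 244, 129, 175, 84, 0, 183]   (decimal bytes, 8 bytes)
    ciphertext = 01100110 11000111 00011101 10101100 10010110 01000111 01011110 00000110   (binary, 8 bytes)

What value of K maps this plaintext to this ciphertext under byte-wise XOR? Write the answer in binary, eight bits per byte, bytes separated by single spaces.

Since ciphertext = msg ⊕ K, XORing both sides with msg gives K = msg ⊕ ciphertext.
91 xor 66 = f7
0a xor c7 = cd
f4 xor 1d = e9
81 xor ac = 2d
af xor 96 = 39
54 xor 47 = 13
00 xor 5e = 5e
b7 xor 06 = b1

11110111 11001101 11101001 00101101 00111001 00010011 01011110 10110001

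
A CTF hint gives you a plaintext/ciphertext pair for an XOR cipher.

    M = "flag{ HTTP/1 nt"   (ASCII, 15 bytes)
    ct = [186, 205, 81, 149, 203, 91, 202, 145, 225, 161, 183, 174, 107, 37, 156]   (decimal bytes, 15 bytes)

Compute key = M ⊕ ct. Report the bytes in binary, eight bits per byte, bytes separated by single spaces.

11011100 10100001 00110000 11110010 10110000 01111011 10000010 11000101 10110101 11110001 10011000 10011111 01001011 01001011 11101000

Since ct = M ⊕ key, XORing both sides with M gives key = M ⊕ ct.
byte 0: 66 xor ba = dc
byte 1: 6c xor cd = a1
byte 2: 61 xor 51 = 30
byte 3: 67 xor 95 = f2
byte 4: 7b xor cb = b0
byte 5: 20 xor 5b = 7b
byte 6: 48 xor ca = 82
byte 7: 54 xor 91 = c5
byte 8: 54 xor e1 = b5
byte 9: 50 xor a1 = f1
byte 10: 2f xor b7 = 98
byte 11: 31 xor ae = 9f
byte 12: 20 xor 6b = 4b
byte 13: 6e xor 25 = 4b
byte 14: 74 xor 9c = e8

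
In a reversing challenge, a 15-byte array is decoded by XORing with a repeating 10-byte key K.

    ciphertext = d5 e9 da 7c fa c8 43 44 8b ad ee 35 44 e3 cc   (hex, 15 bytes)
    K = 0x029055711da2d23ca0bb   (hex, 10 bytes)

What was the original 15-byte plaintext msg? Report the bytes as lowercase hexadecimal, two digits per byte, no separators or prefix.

The 10-byte key repeats, so the effective keystream is 02 90 55 71 1d a2 d2 3c a0 bb 02 90 55 71 1d.
byte 0: 11010101 ^ 00000010 = 11010111
byte 1: 11101001 ^ 10010000 = 01111001
byte 2: 11011010 ^ 01010101 = 10001111
byte 3: 01111100 ^ 01110001 = 00001101
byte 4: 11111010 ^ 00011101 = 11100111
byte 5: 11001000 ^ 10100010 = 01101010
byte 6: 01000011 ^ 11010010 = 10010001
byte 7: 01000100 ^ 00111100 = 01111000
byte 8: 10001011 ^ 10100000 = 00101011
byte 9: 10101101 ^ 10111011 = 00010110
byte 10: 11101110 ^ 00000010 = 11101100
byte 11: 00110101 ^ 10010000 = 10100101
byte 12: 01000100 ^ 01010101 = 00010001
byte 13: 11100011 ^ 01110001 = 10010010
byte 14: 11001100 ^ 00011101 = 11010001

d7798f0de76a91782b16eca51192d1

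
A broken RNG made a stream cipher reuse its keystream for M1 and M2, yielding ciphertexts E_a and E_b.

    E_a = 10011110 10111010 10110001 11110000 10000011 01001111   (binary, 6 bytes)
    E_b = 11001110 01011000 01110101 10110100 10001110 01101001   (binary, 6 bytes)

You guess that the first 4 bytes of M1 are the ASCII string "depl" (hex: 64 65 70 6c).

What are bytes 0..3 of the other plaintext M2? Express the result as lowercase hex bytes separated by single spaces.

34 87 b4 28

First, E_a ⊕ E_b = (M1 ⊕ K) ⊕ (M2 ⊕ K) = M1 ⊕ M2, so the key drops out. Then M2 = (M1 ⊕ M2) ⊕ M1 over the first 4 bytes.
byte 0: (9e ⊕ ce) ⊕ 64 = 50 ⊕ 64 = 34
byte 1: (ba ⊕ 58) ⊕ 65 = e2 ⊕ 65 = 87
byte 2: (b1 ⊕ 75) ⊕ 70 = c4 ⊕ 70 = b4
byte 3: (f0 ⊕ b4) ⊕ 6c = 44 ⊕ 6c = 28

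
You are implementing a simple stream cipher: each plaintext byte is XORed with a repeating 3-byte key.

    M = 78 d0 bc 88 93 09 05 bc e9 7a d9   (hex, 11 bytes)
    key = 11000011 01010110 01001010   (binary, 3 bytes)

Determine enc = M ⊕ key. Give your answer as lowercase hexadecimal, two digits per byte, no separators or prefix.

bb86f64bc543c6eaa3b98f

The 3-byte key repeats, so the effective keystream is c3 56 4a c3 56 4a c3 56 4a c3 56.
byte 0: 78 ⊕ c3 = bb
byte 1: d0 ⊕ 56 = 86
byte 2: bc ⊕ 4a = f6
byte 3: 88 ⊕ c3 = 4b
byte 4: 93 ⊕ 56 = c5
byte 5: 09 ⊕ 4a = 43
byte 6: 05 ⊕ c3 = c6
byte 7: bc ⊕ 56 = ea
byte 8: e9 ⊕ 4a = a3
byte 9: 7a ⊕ c3 = b9
byte 10: d9 ⊕ 56 = 8f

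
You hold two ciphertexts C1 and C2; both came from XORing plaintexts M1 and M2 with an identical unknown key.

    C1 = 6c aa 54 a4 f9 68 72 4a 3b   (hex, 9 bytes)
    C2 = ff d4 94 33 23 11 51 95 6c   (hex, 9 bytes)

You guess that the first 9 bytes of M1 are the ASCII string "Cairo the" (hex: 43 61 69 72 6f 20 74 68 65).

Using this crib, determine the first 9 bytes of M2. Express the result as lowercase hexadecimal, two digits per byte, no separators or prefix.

First, C1 ⊕ C2 = (M1 ⊕ K) ⊕ (M2 ⊕ K) = M1 ⊕ M2, so the key drops out. Then M2 = (M1 ⊕ M2) ⊕ M1 over the first 9 bytes.
byte 0: (6c xor ff) xor 43 = 93 xor 43 = d0
byte 1: (aa xor d4) xor 61 = 7e xor 61 = 1f
byte 2: (54 xor 94) xor 69 = c0 xor 69 = a9
byte 3: (a4 xor 33) xor 72 = 97 xor 72 = e5
byte 4: (f9 xor 23) xor 6f = da xor 6f = b5
byte 5: (68 xor 11) xor 20 = 79 xor 20 = 59
byte 6: (72 xor 51) xor 74 = 23 xor 74 = 57
byte 7: (4a xor 95) xor 68 = df xor 68 = b7
byte 8: (3b xor 6c) xor 65 = 57 xor 65 = 32

d01fa9e5b55957b732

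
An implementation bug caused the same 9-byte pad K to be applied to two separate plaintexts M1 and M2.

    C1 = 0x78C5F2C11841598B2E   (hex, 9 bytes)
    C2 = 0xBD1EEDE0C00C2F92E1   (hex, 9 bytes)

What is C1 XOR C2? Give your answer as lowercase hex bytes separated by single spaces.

C1 ⊕ C2 = (M1 ⊕ K) ⊕ (M2 ⊕ K) = M1 ⊕ M2 — the shared key cancels under XOR.
byte 0: 78 ⊕ bd = c5
byte 1: c5 ⊕ 1e = db
byte 2: f2 ⊕ ed = 1f
byte 3: c1 ⊕ e0 = 21
byte 4: 18 ⊕ c0 = d8
byte 5: 41 ⊕ 0c = 4d
byte 6: 59 ⊕ 2f = 76
byte 7: 8b ⊕ 92 = 19
byte 8: 2e ⊕ e1 = cf

c5 db 1f 21 d8 4d 76 19 cf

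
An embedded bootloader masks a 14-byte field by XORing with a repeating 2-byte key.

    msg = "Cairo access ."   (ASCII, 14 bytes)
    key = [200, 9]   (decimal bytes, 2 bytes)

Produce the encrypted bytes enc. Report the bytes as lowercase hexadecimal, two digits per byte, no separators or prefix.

8b68a17ba729a96aab6cbb7ae827

The 2-byte key repeats, so the effective keystream is c8 09 c8 09 c8 09 c8 09 c8 09 c8 09 c8 09.
byte 0:  67 ⊕ 200 = 139
byte 1:  97 ⊕   9 = 104
byte 2: 105 ⊕ 200 = 161
byte 3: 114 ⊕   9 = 123
byte 4: 111 ⊕ 200 = 167
byte 5:  32 ⊕   9 =  41
byte 6:  97 ⊕ 200 = 169
byte 7:  99 ⊕   9 = 106
byte 8:  99 ⊕ 200 = 171
byte 9: 101 ⊕   9 = 108
byte 10: 115 ⊕ 200 = 187
byte 11: 115 ⊕   9 = 122
byte 12:  32 ⊕ 200 = 232
byte 13:  46 ⊕   9 =  39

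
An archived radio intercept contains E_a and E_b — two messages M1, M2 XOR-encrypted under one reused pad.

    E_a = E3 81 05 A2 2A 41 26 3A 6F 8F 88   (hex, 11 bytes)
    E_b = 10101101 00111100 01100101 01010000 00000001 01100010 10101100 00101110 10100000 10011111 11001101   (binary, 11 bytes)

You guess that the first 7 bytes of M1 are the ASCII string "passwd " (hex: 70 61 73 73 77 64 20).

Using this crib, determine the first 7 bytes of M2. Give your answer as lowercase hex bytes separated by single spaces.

First, E_a ⊕ E_b = (M1 ⊕ K) ⊕ (M2 ⊕ K) = M1 ⊕ M2, so the key drops out. Then M2 = (M1 ⊕ M2) ⊕ M1 over the first 7 bytes.
byte 0: (e3 ⊕ ad) ⊕ 70 = 4e ⊕ 70 = 3e
byte 1: (81 ⊕ 3c) ⊕ 61 = bd ⊕ 61 = dc
byte 2: (05 ⊕ 65) ⊕ 73 = 60 ⊕ 73 = 13
byte 3: (a2 ⊕ 50) ⊕ 73 = f2 ⊕ 73 = 81
byte 4: (2a ⊕ 01) ⊕ 77 = 2b ⊕ 77 = 5c
byte 5: (41 ⊕ 62) ⊕ 64 = 23 ⊕ 64 = 47
byte 6: (26 ⊕ ac) ⊕ 20 = 8a ⊕ 20 = aa

3e dc 13 81 5c 47 aa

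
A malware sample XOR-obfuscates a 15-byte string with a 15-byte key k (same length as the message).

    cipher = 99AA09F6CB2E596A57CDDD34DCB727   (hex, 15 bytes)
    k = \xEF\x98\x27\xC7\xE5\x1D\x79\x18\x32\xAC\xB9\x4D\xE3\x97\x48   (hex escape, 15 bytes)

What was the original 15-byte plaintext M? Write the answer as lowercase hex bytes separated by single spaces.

76 32 2e 31 2e 33 20 72 65 61 64 79 3f 20 6f

99 ⊕ ef = 76
aa ⊕ 98 = 32
09 ⊕ 27 = 2e
f6 ⊕ c7 = 31
cb ⊕ e5 = 2e
2e ⊕ 1d = 33
59 ⊕ 79 = 20
6a ⊕ 18 = 72
57 ⊕ 32 = 65
cd ⊕ ac = 61
dd ⊕ b9 = 64
34 ⊕ 4d = 79
dc ⊕ e3 = 3f
b7 ⊕ 97 = 20
27 ⊕ 48 = 6f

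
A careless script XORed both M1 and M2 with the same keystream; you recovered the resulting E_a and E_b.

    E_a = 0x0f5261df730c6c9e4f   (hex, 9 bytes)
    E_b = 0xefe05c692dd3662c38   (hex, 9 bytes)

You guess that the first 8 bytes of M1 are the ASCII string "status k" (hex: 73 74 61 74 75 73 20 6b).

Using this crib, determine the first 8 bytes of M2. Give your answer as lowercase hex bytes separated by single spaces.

93 c6 5c c2 2b ac 2a d9

First, E_a ⊕ E_b = (M1 ⊕ K) ⊕ (M2 ⊕ K) = M1 ⊕ M2, so the key drops out. Then M2 = (M1 ⊕ M2) ⊕ M1 over the first 8 bytes.
byte 0: (0f ⊕ ef) ⊕ 73 = e0 ⊕ 73 = 93
byte 1: (52 ⊕ e0) ⊕ 74 = b2 ⊕ 74 = c6
byte 2: (61 ⊕ 5c) ⊕ 61 = 3d ⊕ 61 = 5c
byte 3: (df ⊕ 69) ⊕ 74 = b6 ⊕ 74 = c2
byte 4: (73 ⊕ 2d) ⊕ 75 = 5e ⊕ 75 = 2b
byte 5: (0c ⊕ d3) ⊕ 73 = df ⊕ 73 = ac
byte 6: (6c ⊕ 66) ⊕ 20 = 0a ⊕ 20 = 2a
byte 7: (9e ⊕ 2c) ⊕ 6b = b2 ⊕ 6b = d9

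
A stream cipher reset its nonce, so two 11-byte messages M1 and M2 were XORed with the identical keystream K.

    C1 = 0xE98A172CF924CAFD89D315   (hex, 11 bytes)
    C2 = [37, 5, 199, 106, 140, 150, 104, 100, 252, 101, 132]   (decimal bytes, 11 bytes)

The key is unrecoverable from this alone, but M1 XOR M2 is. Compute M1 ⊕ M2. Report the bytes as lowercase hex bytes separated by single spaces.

C1 ⊕ C2 = (M1 ⊕ K) ⊕ (M2 ⊕ K) = M1 ⊕ M2 — the shared key cancels under XOR.
e9 ⊕ 25 = cc
8a ⊕ 05 = 8f
17 ⊕ c7 = d0
2c ⊕ 6a = 46
f9 ⊕ 8c = 75
24 ⊕ 96 = b2
ca ⊕ 68 = a2
fd ⊕ 64 = 99
89 ⊕ fc = 75
d3 ⊕ 65 = b6
15 ⊕ 84 = 91

cc 8f d0 46 75 b2 a2 99 75 b6 91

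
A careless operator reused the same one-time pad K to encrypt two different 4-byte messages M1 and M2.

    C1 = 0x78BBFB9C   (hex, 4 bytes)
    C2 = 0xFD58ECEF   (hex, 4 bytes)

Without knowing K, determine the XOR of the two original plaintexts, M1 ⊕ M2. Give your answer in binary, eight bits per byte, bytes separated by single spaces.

10000101 11100011 00010111 01110011

C1 ⊕ C2 = (M1 ⊕ K) ⊕ (M2 ⊕ K) = M1 ⊕ M2 — the shared key cancels under XOR.
byte 0: 120 ^ 253 = 133
byte 1: 187 ^  88 = 227
byte 2: 251 ^ 236 =  23
byte 3: 156 ^ 239 = 115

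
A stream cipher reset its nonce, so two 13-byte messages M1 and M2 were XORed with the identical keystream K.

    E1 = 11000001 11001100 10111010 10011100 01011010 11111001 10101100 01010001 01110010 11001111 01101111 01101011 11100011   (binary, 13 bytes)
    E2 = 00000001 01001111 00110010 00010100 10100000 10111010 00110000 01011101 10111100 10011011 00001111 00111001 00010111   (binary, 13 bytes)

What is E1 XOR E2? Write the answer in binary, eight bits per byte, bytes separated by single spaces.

11000000 10000011 10001000 10001000 11111010 01000011 10011100 00001100 11001110 01010100 01100000 01010010 11110100

E1 ⊕ E2 = (M1 ⊕ K) ⊕ (M2 ⊕ K) = M1 ⊕ M2 — the shared key cancels under XOR.
c1 ⊕ 01 = c0
cc ⊕ 4f = 83
ba ⊕ 32 = 88
9c ⊕ 14 = 88
5a ⊕ a0 = fa
f9 ⊕ ba = 43
ac ⊕ 30 = 9c
51 ⊕ 5d = 0c
72 ⊕ bc = ce
cf ⊕ 9b = 54
6f ⊕ 0f = 60
6b ⊕ 39 = 52
e3 ⊕ 17 = f4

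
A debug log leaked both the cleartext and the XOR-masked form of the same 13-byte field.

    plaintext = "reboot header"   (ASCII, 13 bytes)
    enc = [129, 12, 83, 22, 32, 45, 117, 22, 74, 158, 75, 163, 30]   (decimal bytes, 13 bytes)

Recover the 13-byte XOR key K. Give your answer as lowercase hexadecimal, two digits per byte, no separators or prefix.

f36931794f59557e2fff2fc66c

Since enc = plaintext ⊕ K, XORing both sides with plaintext gives K = plaintext ⊕ enc.
byte 0: 72 ⊕ 81 = f3
byte 1: 65 ⊕ 0c = 69
byte 2: 62 ⊕ 53 = 31
byte 3: 6f ⊕ 16 = 79
byte 4: 6f ⊕ 20 = 4f
byte 5: 74 ⊕ 2d = 59
byte 6: 20 ⊕ 75 = 55
byte 7: 68 ⊕ 16 = 7e
byte 8: 65 ⊕ 4a = 2f
byte 9: 61 ⊕ 9e = ff
byte 10: 64 ⊕ 4b = 2f
byte 11: 65 ⊕ a3 = c6
byte 12: 72 ⊕ 1e = 6c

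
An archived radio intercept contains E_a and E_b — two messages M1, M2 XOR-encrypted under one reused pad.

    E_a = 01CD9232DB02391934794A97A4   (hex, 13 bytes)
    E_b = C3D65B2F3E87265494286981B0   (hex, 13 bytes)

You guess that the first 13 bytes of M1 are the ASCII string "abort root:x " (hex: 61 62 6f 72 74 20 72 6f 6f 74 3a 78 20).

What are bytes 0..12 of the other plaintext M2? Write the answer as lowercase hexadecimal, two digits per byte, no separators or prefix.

First, E_a ⊕ E_b = (M1 ⊕ K) ⊕ (M2 ⊕ K) = M1 ⊕ M2, so the key drops out. Then M2 = (M1 ⊕ M2) ⊕ M1 over the first 13 bytes.
byte 0: (01 ^ c3) ^ 61 = c2 ^ 61 = a3
byte 1: (cd ^ d6) ^ 62 = 1b ^ 62 = 79
byte 2: (92 ^ 5b) ^ 6f = c9 ^ 6f = a6
byte 3: (32 ^ 2f) ^ 72 = 1d ^ 72 = 6f
byte 4: (db ^ 3e) ^ 74 = e5 ^ 74 = 91
byte 5: (02 ^ 87) ^ 20 = 85 ^ 20 = a5
byte 6: (39 ^ 26) ^ 72 = 1f ^ 72 = 6d
byte 7: (19 ^ 54) ^ 6f = 4d ^ 6f = 22
byte 8: (34 ^ 94) ^ 6f = a0 ^ 6f = cf
byte 9: (79 ^ 28) ^ 74 = 51 ^ 74 = 25
byte 10: (4a ^ 69) ^ 3a = 23 ^ 3a = 19
byte 11: (97 ^ 81) ^ 78 = 16 ^ 78 = 6e
byte 12: (a4 ^ b0) ^ 20 = 14 ^ 20 = 34

a379a66f91a56d22cf25196e34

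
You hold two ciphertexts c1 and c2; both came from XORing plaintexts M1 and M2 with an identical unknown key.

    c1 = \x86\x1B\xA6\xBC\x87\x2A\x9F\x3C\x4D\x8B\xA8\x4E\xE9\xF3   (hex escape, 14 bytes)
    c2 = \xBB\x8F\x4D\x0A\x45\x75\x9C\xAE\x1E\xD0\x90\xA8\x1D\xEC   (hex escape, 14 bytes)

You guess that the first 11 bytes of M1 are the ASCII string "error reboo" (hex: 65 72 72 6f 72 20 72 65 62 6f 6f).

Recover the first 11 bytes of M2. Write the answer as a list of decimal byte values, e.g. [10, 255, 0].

[88, 230, 153, 217, 176, 127, 113, 247, 49, 52, 87]

First, c1 ⊕ c2 = (M1 ⊕ K) ⊕ (M2 ⊕ K) = M1 ⊕ M2, so the key drops out. Then M2 = (M1 ⊕ M2) ⊕ M1 over the first 11 bytes.
byte 0: (86 XOR bb) XOR 65 = 3d XOR 65 = 58
byte 1: (1b XOR 8f) XOR 72 = 94 XOR 72 = e6
byte 2: (a6 XOR 4d) XOR 72 = eb XOR 72 = 99
byte 3: (bc XOR 0a) XOR 6f = b6 XOR 6f = d9
byte 4: (87 XOR 45) XOR 72 = c2 XOR 72 = b0
byte 5: (2a XOR 75) XOR 20 = 5f XOR 20 = 7f
byte 6: (9f XOR 9c) XOR 72 = 03 XOR 72 = 71
byte 7: (3c XOR ae) XOR 65 = 92 XOR 65 = f7
byte 8: (4d XOR 1e) XOR 62 = 53 XOR 62 = 31
byte 9: (8b XOR d0) XOR 6f = 5b XOR 6f = 34
byte 10: (a8 XOR 90) XOR 6f = 38 XOR 6f = 57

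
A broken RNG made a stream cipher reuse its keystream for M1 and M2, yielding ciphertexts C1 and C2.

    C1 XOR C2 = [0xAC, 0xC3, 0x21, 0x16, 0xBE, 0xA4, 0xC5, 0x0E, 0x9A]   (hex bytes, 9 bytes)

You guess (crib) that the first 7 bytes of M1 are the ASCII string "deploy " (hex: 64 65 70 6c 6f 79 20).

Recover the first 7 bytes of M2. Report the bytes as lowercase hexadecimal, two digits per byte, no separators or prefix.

Since C1 ⊕ C2 = M1 ⊕ M2, XORing with the guessed M1 bytes yields the corresponding M2 bytes: M2 = (C1 ⊕ C2) ⊕ M1.
ac XOR 64 = c8
c3 XOR 65 = a6
21 XOR 70 = 51
16 XOR 6c = 7a
be XOR 6f = d1
a4 XOR 79 = dd
c5 XOR 20 = e5

c8a6517ad1dde5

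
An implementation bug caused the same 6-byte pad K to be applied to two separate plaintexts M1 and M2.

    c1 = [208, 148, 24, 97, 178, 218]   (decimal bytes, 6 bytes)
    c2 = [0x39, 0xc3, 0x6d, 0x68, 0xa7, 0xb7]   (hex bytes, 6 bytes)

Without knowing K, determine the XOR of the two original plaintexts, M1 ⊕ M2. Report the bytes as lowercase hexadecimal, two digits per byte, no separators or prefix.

e9577509156d

c1 ⊕ c2 = (M1 ⊕ K) ⊕ (M2 ⊕ K) = M1 ⊕ M2 — the shared key cancels under XOR.
11010000 XOR 00111001 = 11101001
10010100 XOR 11000011 = 01010111
00011000 XOR 01101101 = 01110101
01100001 XOR 01101000 = 00001001
10110010 XOR 10100111 = 00010101
11011010 XOR 10110111 = 01101101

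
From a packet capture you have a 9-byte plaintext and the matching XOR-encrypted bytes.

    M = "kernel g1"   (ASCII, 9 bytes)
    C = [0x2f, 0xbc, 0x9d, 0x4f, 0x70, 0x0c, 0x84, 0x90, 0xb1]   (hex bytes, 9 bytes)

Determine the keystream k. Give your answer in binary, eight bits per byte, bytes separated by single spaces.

Since C = M ⊕ k, XORing both sides with M gives k = M ⊕ C.
byte 0: 6b ⊕ 2f = 44
byte 1: 65 ⊕ bc = d9
byte 2: 72 ⊕ 9d = ef
byte 3: 6e ⊕ 4f = 21
byte 4: 65 ⊕ 70 = 15
byte 5: 6c ⊕ 0c = 60
byte 6: 20 ⊕ 84 = a4
byte 7: 67 ⊕ 90 = f7
byte 8: 31 ⊕ b1 = 80

01000100 11011001 11101111 00100001 00010101 01100000 10100100 11110111 10000000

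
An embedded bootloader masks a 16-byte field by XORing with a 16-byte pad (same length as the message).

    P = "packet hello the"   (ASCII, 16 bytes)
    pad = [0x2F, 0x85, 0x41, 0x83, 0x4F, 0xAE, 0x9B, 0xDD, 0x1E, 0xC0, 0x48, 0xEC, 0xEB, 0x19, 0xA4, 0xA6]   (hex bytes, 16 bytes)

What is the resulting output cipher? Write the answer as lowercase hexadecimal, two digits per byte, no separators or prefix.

byte 0: 01110000 ⊕ 00101111 = 01011111
byte 1: 01100001 ⊕ 10000101 = 11100100
byte 2: 01100011 ⊕ 01000001 = 00100010
byte 3: 01101011 ⊕ 10000011 = 11101000
byte 4: 01100101 ⊕ 01001111 = 00101010
byte 5: 01110100 ⊕ 10101110 = 11011010
byte 6: 00100000 ⊕ 10011011 = 10111011
byte 7: 01101000 ⊕ 11011101 = 10110101
byte 8: 01100101 ⊕ 00011110 = 01111011
byte 9: 01101100 ⊕ 11000000 = 10101100
byte 10: 01101100 ⊕ 01001000 = 00100100
byte 11: 01101111 ⊕ 11101100 = 10000011
byte 12: 00100000 ⊕ 11101011 = 11001011
byte 13: 01110100 ⊕ 00011001 = 01101101
byte 14: 01101000 ⊕ 10100100 = 11001100
byte 15: 01100101 ⊕ 10100110 = 11000011

5fe422e82adabbb57bac2483cb6dccc3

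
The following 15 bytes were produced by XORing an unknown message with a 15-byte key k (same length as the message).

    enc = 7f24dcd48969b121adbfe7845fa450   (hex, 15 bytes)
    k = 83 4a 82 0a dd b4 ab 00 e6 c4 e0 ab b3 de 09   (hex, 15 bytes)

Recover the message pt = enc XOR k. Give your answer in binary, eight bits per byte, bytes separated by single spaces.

01111111 ^ 10000011 = 11111100
00100100 ^ 01001010 = 01101110
11011100 ^ 10000010 = 01011110
11010100 ^ 00001010 = 11011110
10001001 ^ 11011101 = 01010100
01101001 ^ 10110100 = 11011101
10110001 ^ 10101011 = 00011010
00100001 ^ 00000000 = 00100001
10101101 ^ 11100110 = 01001011
10111111 ^ 11000100 = 01111011
11100111 ^ 11100000 = 00000111
10000100 ^ 10101011 = 00101111
01011111 ^ 10110011 = 11101100
10100100 ^ 11011110 = 01111010
01010000 ^ 00001001 = 01011001

11111100 01101110 01011110 11011110 01010100 11011101 00011010 00100001 01001011 01111011 00000111 00101111 11101100 01111010 01011001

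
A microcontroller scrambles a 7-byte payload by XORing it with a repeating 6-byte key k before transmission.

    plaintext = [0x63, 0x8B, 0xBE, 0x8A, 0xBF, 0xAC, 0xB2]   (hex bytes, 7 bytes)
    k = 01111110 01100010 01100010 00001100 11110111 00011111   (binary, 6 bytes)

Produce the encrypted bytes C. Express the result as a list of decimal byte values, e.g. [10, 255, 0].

[29, 233, 220, 134, 72, 179, 204]

The 6-byte key repeats, so the effective keystream is 7e 62 62 0c f7 1f 7e.
byte 0: 63 ⊕ 7e = 1d
byte 1: 8b ⊕ 62 = e9
byte 2: be ⊕ 62 = dc
byte 3: 8a ⊕ 0c = 86
byte 4: bf ⊕ f7 = 48
byte 5: ac ⊕ 1f = b3
byte 6: b2 ⊕ 7e = cc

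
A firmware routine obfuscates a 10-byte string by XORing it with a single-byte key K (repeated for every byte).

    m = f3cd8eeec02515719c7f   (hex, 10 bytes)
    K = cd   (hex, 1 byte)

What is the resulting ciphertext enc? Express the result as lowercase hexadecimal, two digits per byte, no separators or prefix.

3e0043230de8d8bc51b2

The 1-byte key repeats, so the effective keystream is cd cd cd cd cd cd cd cd cd cd.
byte 0: f3 XOR cd = 3e
byte 1: cd XOR cd = 00
byte 2: 8e XOR cd = 43
byte 3: ee XOR cd = 23
byte 4: c0 XOR cd = 0d
byte 5: 25 XOR cd = e8
byte 6: 15 XOR cd = d8
byte 7: 71 XOR cd = bc
byte 8: 9c XOR cd = 51
byte 9: 7f XOR cd = b2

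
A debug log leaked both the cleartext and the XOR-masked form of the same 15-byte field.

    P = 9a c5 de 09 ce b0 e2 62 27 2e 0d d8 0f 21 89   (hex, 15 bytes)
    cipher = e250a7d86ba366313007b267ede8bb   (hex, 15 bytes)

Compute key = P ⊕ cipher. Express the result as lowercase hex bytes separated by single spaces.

Since cipher = P ⊕ key, XORing both sides with P gives key = P ⊕ cipher.
9a ^ e2 = 78
c5 ^ 50 = 95
de ^ a7 = 79
09 ^ d8 = d1
ce ^ 6b = a5
b0 ^ a3 = 13
e2 ^ 66 = 84
62 ^ 31 = 53
27 ^ 30 = 17
2e ^ 07 = 29
0d ^ b2 = bf
d8 ^ 67 = bf
0f ^ ed = e2
21 ^ e8 = c9
89 ^ bb = 32

78 95 79 d1 a5 13 84 53 17 29 bf bf e2 c9 32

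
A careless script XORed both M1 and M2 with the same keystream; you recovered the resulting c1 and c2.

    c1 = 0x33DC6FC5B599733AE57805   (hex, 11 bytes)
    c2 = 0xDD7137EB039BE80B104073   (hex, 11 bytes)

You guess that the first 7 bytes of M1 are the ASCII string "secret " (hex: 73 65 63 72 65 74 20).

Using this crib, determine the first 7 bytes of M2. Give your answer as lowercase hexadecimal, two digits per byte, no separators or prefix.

First, c1 ⊕ c2 = (M1 ⊕ K) ⊕ (M2 ⊕ K) = M1 ⊕ M2, so the key drops out. Then M2 = (M1 ⊕ M2) ⊕ M1 over the first 7 bytes.
byte 0: (33 XOR dd) XOR 73 = ee XOR 73 = 9d
byte 1: (dc XOR 71) XOR 65 = ad XOR 65 = c8
byte 2: (6f XOR 37) XOR 63 = 58 XOR 63 = 3b
byte 3: (c5 XOR eb) XOR 72 = 2e XOR 72 = 5c
byte 4: (b5 XOR 03) XOR 65 = b6 XOR 65 = d3
byte 5: (99 XOR 9b) XOR 74 = 02 XOR 74 = 76
byte 6: (73 XOR e8) XOR 20 = 9b XOR 20 = bb

9dc83b5cd376bb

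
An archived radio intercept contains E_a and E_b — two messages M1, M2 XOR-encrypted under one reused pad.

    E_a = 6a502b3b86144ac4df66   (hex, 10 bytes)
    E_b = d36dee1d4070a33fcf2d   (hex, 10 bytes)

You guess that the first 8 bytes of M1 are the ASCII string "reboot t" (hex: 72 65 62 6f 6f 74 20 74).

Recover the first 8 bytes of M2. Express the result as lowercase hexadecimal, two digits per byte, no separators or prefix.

First, E_a ⊕ E_b = (M1 ⊕ K) ⊕ (M2 ⊕ K) = M1 ⊕ M2, so the key drops out. Then M2 = (M1 ⊕ M2) ⊕ M1 over the first 8 bytes.
byte 0: (6a ^ d3) ^ 72 = b9 ^ 72 = cb
byte 1: (50 ^ 6d) ^ 65 = 3d ^ 65 = 58
byte 2: (2b ^ ee) ^ 62 = c5 ^ 62 = a7
byte 3: (3b ^ 1d) ^ 6f = 26 ^ 6f = 49
byte 4: (86 ^ 40) ^ 6f = c6 ^ 6f = a9
byte 5: (14 ^ 70) ^ 74 = 64 ^ 74 = 10
byte 6: (4a ^ a3) ^ 20 = e9 ^ 20 = c9
byte 7: (c4 ^ 3f) ^ 74 = fb ^ 74 = 8f

cb58a749a910c98f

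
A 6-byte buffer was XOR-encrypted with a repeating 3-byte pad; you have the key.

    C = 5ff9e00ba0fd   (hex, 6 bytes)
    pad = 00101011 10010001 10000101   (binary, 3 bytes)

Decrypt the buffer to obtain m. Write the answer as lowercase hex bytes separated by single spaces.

The 3-byte key repeats, so the effective keystream is 2b 91 85 2b 91 85.
byte 0:  95 xor  43 = 116
byte 1: 249 xor 145 = 104
byte 2: 224 xor 133 = 101
byte 3:  11 xor  43 =  32
byte 4: 160 xor 145 =  49
byte 5: 253 xor 133 = 120

74 68 65 20 31 78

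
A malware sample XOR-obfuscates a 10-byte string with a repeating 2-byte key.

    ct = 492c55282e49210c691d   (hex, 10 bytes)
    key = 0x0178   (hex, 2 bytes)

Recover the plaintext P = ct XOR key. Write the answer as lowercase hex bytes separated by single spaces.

The 2-byte key repeats, so the effective keystream is 01 78 01 78 01 78 01 78 01 78.
byte 0: 49 xor 01 = 48
byte 1: 2c xor 78 = 54
byte 2: 55 xor 01 = 54
byte 3: 28 xor 78 = 50
byte 4: 2e xor 01 = 2f
byte 5: 49 xor 78 = 31
byte 6: 21 xor 01 = 20
byte 7: 0c xor 78 = 74
byte 8: 69 xor 01 = 68
byte 9: 1d xor 78 = 65

48 54 54 50 2f 31 20 74 68 65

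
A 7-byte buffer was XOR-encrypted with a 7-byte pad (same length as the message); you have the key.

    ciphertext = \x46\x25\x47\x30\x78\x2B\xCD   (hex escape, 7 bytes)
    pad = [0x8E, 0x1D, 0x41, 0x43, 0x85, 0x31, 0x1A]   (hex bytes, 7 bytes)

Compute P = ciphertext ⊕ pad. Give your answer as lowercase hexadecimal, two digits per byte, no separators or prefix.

XOR is its own inverse, so applying the key byte-wise gives the result directly.
byte 0:  70 ^ 142 = 200
byte 1:  37 ^  29 =  56
byte 2:  71 ^  65 =   6
byte 3:  48 ^  67 = 115
byte 4: 120 ^ 133 = 253
byte 5:  43 ^  49 =  26
byte 6: 205 ^  26 = 215

c8380673fd1ad7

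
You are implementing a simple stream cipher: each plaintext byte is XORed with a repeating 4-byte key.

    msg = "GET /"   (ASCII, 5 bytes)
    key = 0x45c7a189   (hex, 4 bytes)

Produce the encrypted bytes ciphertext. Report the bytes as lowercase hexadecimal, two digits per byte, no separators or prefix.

The 4-byte key repeats, so the effective keystream is 45 c7 a1 89 45.
byte 0: 47 ⊕ 45 = 02
byte 1: 45 ⊕ c7 = 82
byte 2: 54 ⊕ a1 = f5
byte 3: 20 ⊕ 89 = a9
byte 4: 2f ⊕ 45 = 6a

0282f5a96a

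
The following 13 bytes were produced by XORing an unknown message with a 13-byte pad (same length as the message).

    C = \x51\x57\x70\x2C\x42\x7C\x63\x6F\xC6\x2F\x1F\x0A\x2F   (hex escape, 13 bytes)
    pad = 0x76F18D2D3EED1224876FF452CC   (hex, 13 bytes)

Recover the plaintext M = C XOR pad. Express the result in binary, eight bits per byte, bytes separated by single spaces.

00100111 10100110 11111101 00000001 01111100 10010001 01110001 01001011 01000001 01000000 11101011 01011000 11100011

XOR is its own inverse, so applying the key byte-wise gives the result directly.
 81 ⊕ 118 =  39
 87 ⊕ 241 = 166
112 ⊕ 141 = 253
 44 ⊕  45 =   1
 66 ⊕  62 = 124
124 ⊕ 237 = 145
 99 ⊕  18 = 113
111 ⊕  36 =  75
198 ⊕ 135 =  65
 47 ⊕ 111 =  64
 31 ⊕ 244 = 235
 10 ⊕  82 =  88
 47 ⊕ 204 = 227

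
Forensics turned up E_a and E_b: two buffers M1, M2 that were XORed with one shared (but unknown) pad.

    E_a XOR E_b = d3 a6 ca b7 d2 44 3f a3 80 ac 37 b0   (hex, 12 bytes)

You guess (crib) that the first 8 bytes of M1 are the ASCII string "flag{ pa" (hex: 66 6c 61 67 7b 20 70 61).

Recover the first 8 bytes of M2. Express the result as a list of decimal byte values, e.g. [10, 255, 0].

Since E_a ⊕ E_b = M1 ⊕ M2, XORing with the guessed M1 bytes yields the corresponding M2 bytes: M2 = (E_a ⊕ E_b) ⊕ M1.
d3 xor 66 = b5
a6 xor 6c = ca
ca xor 61 = ab
b7 xor 67 = d0
d2 xor 7b = a9
44 xor 20 = 64
3f xor 70 = 4f
a3 xor 61 = c2

[181, 202, 171, 208, 169, 100, 79, 194]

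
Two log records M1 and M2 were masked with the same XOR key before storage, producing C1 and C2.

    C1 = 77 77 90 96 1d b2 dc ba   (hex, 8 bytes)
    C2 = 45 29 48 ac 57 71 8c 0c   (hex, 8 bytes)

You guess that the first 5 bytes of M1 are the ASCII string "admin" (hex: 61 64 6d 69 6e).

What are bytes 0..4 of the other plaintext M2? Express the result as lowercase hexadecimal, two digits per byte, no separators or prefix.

533ab55324

First, C1 ⊕ C2 = (M1 ⊕ K) ⊕ (M2 ⊕ K) = M1 ⊕ M2, so the key drops out. Then M2 = (M1 ⊕ M2) ⊕ M1 over the first 5 bytes.
byte 0: (77 XOR 45) XOR 61 = 32 XOR 61 = 53
byte 1: (77 XOR 29) XOR 64 = 5e XOR 64 = 3a
byte 2: (90 XOR 48) XOR 6d = d8 XOR 6d = b5
byte 3: (96 XOR ac) XOR 69 = 3a XOR 69 = 53
byte 4: (1d XOR 57) XOR 6e = 4a XOR 6e = 24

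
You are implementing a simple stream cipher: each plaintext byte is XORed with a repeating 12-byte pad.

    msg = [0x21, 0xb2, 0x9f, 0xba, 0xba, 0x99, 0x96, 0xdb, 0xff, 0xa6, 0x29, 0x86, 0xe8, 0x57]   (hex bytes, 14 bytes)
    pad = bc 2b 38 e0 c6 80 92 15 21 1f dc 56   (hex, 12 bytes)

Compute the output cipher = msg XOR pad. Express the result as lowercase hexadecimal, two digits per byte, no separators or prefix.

9d99a75a7c1904cedeb9f5d0547c

The 12-byte key repeats, so the effective keystream is bc 2b 38 e0 c6 80 92 15 21 1f dc 56 bc 2b.
byte 0: 00100001 ^ 10111100 = 10011101
byte 1: 10110010 ^ 00101011 = 10011001
byte 2: 10011111 ^ 00111000 = 10100111
byte 3: 10111010 ^ 11100000 = 01011010
byte 4: 10111010 ^ 11000110 = 01111100
byte 5: 10011001 ^ 10000000 = 00011001
byte 6: 10010110 ^ 10010010 = 00000100
byte 7: 11011011 ^ 00010101 = 11001110
byte 8: 11111111 ^ 00100001 = 11011110
byte 9: 10100110 ^ 00011111 = 10111001
byte 10: 00101001 ^ 11011100 = 11110101
byte 11: 10000110 ^ 01010110 = 11010000
byte 12: 11101000 ^ 10111100 = 01010100
byte 13: 01010111 ^ 00101011 = 01111100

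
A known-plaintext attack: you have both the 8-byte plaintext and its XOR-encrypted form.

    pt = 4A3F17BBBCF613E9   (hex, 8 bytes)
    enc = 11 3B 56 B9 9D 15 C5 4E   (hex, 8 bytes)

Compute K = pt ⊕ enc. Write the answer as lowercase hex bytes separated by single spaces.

5b 04 41 02 21 e3 d6 a7

Since enc = pt ⊕ K, XORing both sides with pt gives K = pt ⊕ enc.
4a XOR 11 = 5b
3f XOR 3b = 04
17 XOR 56 = 41
bb XOR b9 = 02
bc XOR 9d = 21
f6 XOR 15 = e3
13 XOR c5 = d6
e9 XOR 4e = a7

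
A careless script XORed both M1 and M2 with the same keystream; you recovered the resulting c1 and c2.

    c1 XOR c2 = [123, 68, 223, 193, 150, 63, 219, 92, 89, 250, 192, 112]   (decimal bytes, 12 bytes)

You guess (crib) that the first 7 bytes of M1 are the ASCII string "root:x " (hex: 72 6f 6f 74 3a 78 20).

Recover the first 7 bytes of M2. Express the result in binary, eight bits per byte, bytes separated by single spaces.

Since c1 ⊕ c2 = M1 ⊕ M2, XORing with the guessed M1 bytes yields the corresponding M2 bytes: M2 = (c1 ⊕ c2) ⊕ M1.
byte 0: 7b ^ 72 = 09
byte 1: 44 ^ 6f = 2b
byte 2: df ^ 6f = b0
byte 3: c1 ^ 74 = b5
byte 4: 96 ^ 3a = ac
byte 5: 3f ^ 78 = 47
byte 6: db ^ 20 = fb

00001001 00101011 10110000 10110101 10101100 01000111 11111011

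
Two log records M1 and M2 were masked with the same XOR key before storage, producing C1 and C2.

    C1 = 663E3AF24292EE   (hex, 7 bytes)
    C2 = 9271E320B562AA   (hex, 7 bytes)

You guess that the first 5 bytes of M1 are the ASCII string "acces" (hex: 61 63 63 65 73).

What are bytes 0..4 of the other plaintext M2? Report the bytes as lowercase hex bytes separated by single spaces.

95 2c ba b7 84

First, C1 ⊕ C2 = (M1 ⊕ K) ⊕ (M2 ⊕ K) = M1 ⊕ M2, so the key drops out. Then M2 = (M1 ⊕ M2) ⊕ M1 over the first 5 bytes.
byte 0: (66 ^ 92) ^ 61 = f4 ^ 61 = 95
byte 1: (3e ^ 71) ^ 63 = 4f ^ 63 = 2c
byte 2: (3a ^ e3) ^ 63 = d9 ^ 63 = ba
byte 3: (f2 ^ 20) ^ 65 = d2 ^ 65 = b7
byte 4: (42 ^ b5) ^ 73 = f7 ^ 73 = 84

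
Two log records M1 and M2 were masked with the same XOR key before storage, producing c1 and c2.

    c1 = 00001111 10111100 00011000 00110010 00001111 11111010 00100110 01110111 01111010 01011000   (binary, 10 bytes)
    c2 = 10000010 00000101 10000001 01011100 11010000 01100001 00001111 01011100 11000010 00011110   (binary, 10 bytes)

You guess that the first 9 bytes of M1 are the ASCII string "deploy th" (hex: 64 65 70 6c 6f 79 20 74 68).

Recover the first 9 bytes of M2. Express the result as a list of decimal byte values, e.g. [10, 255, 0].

First, c1 ⊕ c2 = (M1 ⊕ K) ⊕ (M2 ⊕ K) = M1 ⊕ M2, so the key drops out. Then M2 = (M1 ⊕ M2) ⊕ M1 over the first 9 bytes.
byte 0: (0f xor 82) xor 64 = 8d xor 64 = e9
byte 1: (bc xor 05) xor 65 = b9 xor 65 = dc
byte 2: (18 xor 81) xor 70 = 99 xor 70 = e9
byte 3: (32 xor 5c) xor 6c = 6e xor 6c = 02
byte 4: (0f xor d0) xor 6f = df xor 6f = b0
byte 5: (fa xor 61) xor 79 = 9b xor 79 = e2
byte 6: (26 xor 0f) xor 20 = 29 xor 20 = 09
byte 7: (77 xor 5c) xor 74 = 2b xor 74 = 5f
byte 8: (7a xor c2) xor 68 = b8 xor 68 = d0

[233, 220, 233, 2, 176, 226, 9, 95, 208]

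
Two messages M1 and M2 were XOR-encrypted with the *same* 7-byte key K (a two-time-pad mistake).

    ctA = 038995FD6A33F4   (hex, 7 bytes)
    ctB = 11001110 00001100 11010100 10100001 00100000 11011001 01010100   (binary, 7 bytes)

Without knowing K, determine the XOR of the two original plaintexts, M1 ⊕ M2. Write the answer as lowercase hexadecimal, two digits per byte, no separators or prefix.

cd85415c4aeaa0

ctA ⊕ ctB = (M1 ⊕ K) ⊕ (M2 ⊕ K) = M1 ⊕ M2 — the shared key cancels under XOR.
03 xor ce = cd
89 xor 0c = 85
95 xor d4 = 41
fd xor a1 = 5c
6a xor 20 = 4a
33 xor d9 = ea
f4 xor 54 = a0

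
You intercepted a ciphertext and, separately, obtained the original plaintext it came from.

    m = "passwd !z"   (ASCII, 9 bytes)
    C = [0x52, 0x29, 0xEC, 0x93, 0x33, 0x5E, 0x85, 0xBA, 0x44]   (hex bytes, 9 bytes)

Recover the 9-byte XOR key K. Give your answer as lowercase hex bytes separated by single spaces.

22 48 9f e0 44 3a a5 9b 3e

Since C = m ⊕ K, XORing both sides with m gives K = m ⊕ C.
byte 0: 70 xor 52 = 22
byte 1: 61 xor 29 = 48
byte 2: 73 xor ec = 9f
byte 3: 73 xor 93 = e0
byte 4: 77 xor 33 = 44
byte 5: 64 xor 5e = 3a
byte 6: 20 xor 85 = a5
byte 7: 21 xor ba = 9b
byte 8: 7a xor 44 = 3e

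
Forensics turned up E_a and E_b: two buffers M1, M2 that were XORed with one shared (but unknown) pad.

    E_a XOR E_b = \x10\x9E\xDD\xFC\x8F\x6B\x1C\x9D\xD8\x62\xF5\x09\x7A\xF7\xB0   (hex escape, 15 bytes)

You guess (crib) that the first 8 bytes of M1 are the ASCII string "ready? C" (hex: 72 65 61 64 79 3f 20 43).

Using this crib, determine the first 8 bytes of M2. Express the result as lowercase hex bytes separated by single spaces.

62 fb bc 98 f6 54 3c de

Since E_a ⊕ E_b = M1 ⊕ M2, XORing with the guessed M1 bytes yields the corresponding M2 bytes: M2 = (E_a ⊕ E_b) ⊕ M1.
byte 0:  16 ⊕ 114 =  98
byte 1: 158 ⊕ 101 = 251
byte 2: 221 ⊕  97 = 188
byte 3: 252 ⊕ 100 = 152
byte 4: 143 ⊕ 121 = 246
byte 5: 107 ⊕  63 =  84
byte 6:  28 ⊕  32 =  60
byte 7: 157 ⊕  67 = 222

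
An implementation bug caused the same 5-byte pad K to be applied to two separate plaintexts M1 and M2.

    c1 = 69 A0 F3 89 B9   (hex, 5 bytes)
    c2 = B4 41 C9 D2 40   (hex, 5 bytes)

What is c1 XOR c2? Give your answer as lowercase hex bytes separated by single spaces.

c1 ⊕ c2 = (M1 ⊕ K) ⊕ (M2 ⊕ K) = M1 ⊕ M2 — the shared key cancels under XOR.
byte 0: 01101001 xor 10110100 = 11011101
byte 1: 10100000 xor 01000001 = 11100001
byte 2: 11110011 xor 11001001 = 00111010
byte 3: 10001001 xor 11010010 = 01011011
byte 4: 10111001 xor 01000000 = 11111001

dd e1 3a 5b f9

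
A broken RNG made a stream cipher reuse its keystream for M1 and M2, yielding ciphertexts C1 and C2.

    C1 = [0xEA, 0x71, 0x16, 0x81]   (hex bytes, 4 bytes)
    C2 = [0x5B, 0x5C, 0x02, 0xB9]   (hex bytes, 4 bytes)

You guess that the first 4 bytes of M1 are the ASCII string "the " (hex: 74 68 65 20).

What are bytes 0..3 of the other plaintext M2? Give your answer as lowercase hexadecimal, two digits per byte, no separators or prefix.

First, C1 ⊕ C2 = (M1 ⊕ K) ⊕ (M2 ⊕ K) = M1 ⊕ M2, so the key drops out. Then M2 = (M1 ⊕ M2) ⊕ M1 over the first 4 bytes.
byte 0: (ea xor 5b) xor 74 = b1 xor 74 = c5
byte 1: (71 xor 5c) xor 68 = 2d xor 68 = 45
byte 2: (16 xor 02) xor 65 = 14 xor 65 = 71
byte 3: (81 xor b9) xor 20 = 38 xor 20 = 18

c5457118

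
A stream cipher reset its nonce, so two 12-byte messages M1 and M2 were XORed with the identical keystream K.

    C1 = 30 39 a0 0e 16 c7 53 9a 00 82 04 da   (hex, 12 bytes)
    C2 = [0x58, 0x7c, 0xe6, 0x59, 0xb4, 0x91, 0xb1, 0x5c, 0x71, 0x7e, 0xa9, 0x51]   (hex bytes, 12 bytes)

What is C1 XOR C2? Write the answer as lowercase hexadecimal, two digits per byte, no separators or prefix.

68454657a256e2c671fcad8b

C1 ⊕ C2 = (M1 ⊕ K) ⊕ (M2 ⊕ K) = M1 ⊕ M2 — the shared key cancels under XOR.
30 ⊕ 58 = 68
39 ⊕ 7c = 45
a0 ⊕ e6 = 46
0e ⊕ 59 = 57
16 ⊕ b4 = a2
c7 ⊕ 91 = 56
53 ⊕ b1 = e2
9a ⊕ 5c = c6
00 ⊕ 71 = 71
82 ⊕ 7e = fc
04 ⊕ a9 = ad
da ⊕ 51 = 8b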